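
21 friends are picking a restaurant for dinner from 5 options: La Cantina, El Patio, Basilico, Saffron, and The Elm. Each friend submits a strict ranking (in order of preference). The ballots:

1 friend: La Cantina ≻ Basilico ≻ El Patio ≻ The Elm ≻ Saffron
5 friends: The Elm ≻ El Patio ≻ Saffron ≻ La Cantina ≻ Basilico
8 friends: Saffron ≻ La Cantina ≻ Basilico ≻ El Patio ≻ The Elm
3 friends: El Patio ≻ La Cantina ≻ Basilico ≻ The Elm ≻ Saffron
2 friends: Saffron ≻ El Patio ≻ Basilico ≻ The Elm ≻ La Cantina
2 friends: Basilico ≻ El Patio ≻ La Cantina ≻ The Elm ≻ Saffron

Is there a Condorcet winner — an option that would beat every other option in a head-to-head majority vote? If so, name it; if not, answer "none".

none

Checking pairwise contests:
El Patio beats La Cantina 12–9.
Basilico beats El Patio 11–10.
La Cantina beats Basilico 17–4.
El Patio beats Saffron 11–10.
La Cantina beats The Elm 14–7.
Every option loses at least one head-to-head, so there is no Condorcet winner.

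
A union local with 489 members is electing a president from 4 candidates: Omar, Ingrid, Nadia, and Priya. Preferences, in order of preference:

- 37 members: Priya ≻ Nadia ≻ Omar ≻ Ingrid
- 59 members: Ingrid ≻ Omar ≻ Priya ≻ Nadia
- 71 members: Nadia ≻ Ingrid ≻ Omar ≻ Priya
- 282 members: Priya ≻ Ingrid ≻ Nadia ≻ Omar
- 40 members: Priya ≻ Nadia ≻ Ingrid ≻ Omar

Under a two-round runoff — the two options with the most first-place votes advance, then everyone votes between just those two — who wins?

Round 1 first-place votes: Omar 0, Ingrid 59, Nadia 71, Priya 359.
Priya and Nadia advance.
Runoff: Priya is preferred to Nadia by 418 voters; Nadia by 71.
Priya wins the runoff.

Priya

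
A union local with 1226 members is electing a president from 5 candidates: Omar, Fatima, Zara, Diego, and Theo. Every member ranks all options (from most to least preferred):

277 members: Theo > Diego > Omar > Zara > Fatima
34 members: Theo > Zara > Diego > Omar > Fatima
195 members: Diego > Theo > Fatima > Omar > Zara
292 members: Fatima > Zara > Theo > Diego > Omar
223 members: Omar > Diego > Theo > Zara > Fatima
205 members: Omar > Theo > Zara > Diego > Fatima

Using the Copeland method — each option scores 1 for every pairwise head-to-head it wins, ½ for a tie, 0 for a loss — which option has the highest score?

Theo

Omar: beats Fatima and Zara; loses to Diego and Theo → score 2.
Fatima: loses to Omar, Zara, Diego, and Theo → score 0.
Zara: beats Fatima; loses to Omar, Diego, and Theo → score 1.
Diego: beats Omar, Fatima, and Zara; loses to Theo → score 3.
Theo: beats Omar, Fatima, Zara, and Diego → score 4.
Theo has the best pairwise record.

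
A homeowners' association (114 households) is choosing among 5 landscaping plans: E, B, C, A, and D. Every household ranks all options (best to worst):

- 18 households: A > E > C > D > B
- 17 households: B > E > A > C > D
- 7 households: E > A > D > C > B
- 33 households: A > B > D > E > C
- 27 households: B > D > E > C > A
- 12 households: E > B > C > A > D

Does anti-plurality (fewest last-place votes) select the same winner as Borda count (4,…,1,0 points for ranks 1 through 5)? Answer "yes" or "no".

no

Anti-plurality — last-place votes: E 0, B 25, C 33, A 27, D 29. Winner: E.
Borda — scores: E 268, B 311, C 111, A 271, D 179. Winner: B.
The two methods disagree.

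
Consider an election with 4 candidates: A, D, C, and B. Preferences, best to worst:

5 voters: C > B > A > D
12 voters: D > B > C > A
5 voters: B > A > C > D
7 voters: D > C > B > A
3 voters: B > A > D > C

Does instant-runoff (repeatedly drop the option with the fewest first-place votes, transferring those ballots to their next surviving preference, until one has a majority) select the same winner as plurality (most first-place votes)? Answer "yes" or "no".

Instant-runoff — R1 A 0, D 19, C 5, B 8 (D winner). Winner: D.
Plurality — first-place votes: A 0, D 19, C 5, B 8. Winner: D.
The two methods agree.

yes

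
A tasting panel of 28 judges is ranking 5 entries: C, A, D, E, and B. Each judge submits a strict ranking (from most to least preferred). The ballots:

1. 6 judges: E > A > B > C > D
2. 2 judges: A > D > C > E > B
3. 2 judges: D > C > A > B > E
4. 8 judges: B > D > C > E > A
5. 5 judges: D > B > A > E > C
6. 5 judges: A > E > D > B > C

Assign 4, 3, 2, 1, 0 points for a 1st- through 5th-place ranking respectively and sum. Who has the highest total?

C: 6·1 + 2·2 + 2·3 + 8·2 + 5·0 + 5·0 = 32
A: 6·3 + 2·4 + 2·2 + 8·0 + 5·2 + 5·4 = 60
D: 6·0 + 2·3 + 2·4 + 8·3 + 5·4 + 5·2 = 68
E: 6·4 + 2·1 + 2·0 + 8·1 + 5·1 + 5·3 = 54
B: 6·2 + 2·0 + 2·1 + 8·4 + 5·3 + 5·1 = 66
D has the highest Borda score (68).

D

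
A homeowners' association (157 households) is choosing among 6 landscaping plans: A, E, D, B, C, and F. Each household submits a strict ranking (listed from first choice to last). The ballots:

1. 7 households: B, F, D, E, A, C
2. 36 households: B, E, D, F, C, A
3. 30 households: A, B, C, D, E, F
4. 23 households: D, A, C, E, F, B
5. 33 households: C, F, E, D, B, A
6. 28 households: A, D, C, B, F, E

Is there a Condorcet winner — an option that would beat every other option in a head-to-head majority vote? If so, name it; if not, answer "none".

D

D vs A: 99–58 for D.
D vs E: 88–69 for D.
D vs B: 84–73 for D.
D vs C: 94–63 for D.
D vs F: 117–40 for D.
D beats every other option head-to-head.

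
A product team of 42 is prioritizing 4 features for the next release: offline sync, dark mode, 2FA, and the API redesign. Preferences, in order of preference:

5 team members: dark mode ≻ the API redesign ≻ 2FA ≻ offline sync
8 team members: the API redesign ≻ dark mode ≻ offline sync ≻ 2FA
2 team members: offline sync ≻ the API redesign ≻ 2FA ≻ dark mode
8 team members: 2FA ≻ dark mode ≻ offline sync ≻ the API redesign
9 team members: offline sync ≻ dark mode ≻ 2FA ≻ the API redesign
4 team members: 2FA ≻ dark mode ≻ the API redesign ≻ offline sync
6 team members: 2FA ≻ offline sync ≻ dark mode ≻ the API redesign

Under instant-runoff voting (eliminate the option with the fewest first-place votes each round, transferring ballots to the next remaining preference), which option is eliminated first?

dark mode

Round 1: offline sync 11, dark mode 5, 2FA 18, the API redesign 8. Eliminate dark mode.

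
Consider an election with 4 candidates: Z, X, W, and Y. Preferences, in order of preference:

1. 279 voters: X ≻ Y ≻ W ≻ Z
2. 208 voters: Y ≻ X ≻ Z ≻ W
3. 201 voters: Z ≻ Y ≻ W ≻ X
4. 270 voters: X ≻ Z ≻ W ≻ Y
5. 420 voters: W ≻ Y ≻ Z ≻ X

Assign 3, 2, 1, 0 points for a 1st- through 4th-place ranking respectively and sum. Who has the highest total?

Y

Z: 279·0 + 208·1 + 201·3 + 270·2 + 420·1 = 1771
X: 279·3 + 208·2 + 201·0 + 270·3 + 420·0 = 2063
W: 279·1 + 208·0 + 201·1 + 270·1 + 420·3 = 2010
Y: 279·2 + 208·3 + 201·2 + 270·0 + 420·2 = 2424
Y has the highest Borda score (2424).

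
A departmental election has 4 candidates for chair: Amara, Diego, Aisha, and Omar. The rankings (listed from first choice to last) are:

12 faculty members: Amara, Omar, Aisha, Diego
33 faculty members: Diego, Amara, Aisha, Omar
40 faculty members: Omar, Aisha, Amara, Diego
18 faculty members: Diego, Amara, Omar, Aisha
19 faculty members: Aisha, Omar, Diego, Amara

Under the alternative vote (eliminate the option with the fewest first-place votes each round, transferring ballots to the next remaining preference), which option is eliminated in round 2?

Round 1: Amara 12, Diego 51, Aisha 19, Omar 40. Eliminate Amara.
Round 2: Diego 51, Aisha 19, Omar 52. Eliminate Aisha.

Aisha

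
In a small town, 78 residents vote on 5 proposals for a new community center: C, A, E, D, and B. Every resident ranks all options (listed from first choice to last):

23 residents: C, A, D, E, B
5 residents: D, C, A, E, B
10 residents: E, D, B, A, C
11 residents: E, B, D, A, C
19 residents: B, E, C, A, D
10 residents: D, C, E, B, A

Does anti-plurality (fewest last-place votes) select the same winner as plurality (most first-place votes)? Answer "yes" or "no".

no

Anti-plurality — last-place votes: C 21, A 10, E 0, D 19, B 28. Winner: E.
Plurality — first-place votes: C 23, A 0, E 21, D 15, B 19. Winner: C.
The two methods disagree.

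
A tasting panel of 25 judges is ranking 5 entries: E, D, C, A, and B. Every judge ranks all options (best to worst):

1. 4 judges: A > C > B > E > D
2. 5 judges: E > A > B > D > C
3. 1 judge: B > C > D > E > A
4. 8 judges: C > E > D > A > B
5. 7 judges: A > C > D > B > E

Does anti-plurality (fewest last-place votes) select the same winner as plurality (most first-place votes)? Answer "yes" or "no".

Anti-plurality — last-place votes: E 7, D 4, C 5, A 1, B 8. Winner: A.
Plurality — first-place votes: E 5, D 0, C 8, A 11, B 1. Winner: A.
The two methods agree.

yes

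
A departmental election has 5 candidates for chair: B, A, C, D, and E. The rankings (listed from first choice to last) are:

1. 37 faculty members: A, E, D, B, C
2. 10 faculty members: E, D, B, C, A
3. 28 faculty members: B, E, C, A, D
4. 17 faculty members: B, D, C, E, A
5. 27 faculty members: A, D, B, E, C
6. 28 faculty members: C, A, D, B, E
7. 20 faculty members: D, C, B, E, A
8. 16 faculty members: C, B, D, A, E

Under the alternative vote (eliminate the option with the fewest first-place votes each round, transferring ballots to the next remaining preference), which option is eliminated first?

Round 1: B 45, A 64, C 44, D 20, E 10. Eliminate E.

E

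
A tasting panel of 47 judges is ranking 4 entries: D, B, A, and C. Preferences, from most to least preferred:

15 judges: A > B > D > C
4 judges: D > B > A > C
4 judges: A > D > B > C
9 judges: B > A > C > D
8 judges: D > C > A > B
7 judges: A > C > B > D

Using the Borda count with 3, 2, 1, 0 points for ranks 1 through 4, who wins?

A

D: 15·1 + 4·3 + 4·2 + 9·0 + 8·3 + 7·0 = 59
B: 15·2 + 4·2 + 4·1 + 9·3 + 8·0 + 7·1 = 76
A: 15·3 + 4·1 + 4·3 + 9·2 + 8·1 + 7·3 = 108
C: 15·0 + 4·0 + 4·0 + 9·1 + 8·2 + 7·2 = 39
A has the highest Borda score (108).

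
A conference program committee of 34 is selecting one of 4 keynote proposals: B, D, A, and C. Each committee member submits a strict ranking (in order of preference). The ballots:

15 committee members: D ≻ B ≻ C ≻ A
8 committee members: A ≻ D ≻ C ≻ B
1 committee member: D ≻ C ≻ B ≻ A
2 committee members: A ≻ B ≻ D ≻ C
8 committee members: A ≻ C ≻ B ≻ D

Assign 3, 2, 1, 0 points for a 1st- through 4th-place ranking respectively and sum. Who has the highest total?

D

B: 15·2 + 8·0 + 1·1 + 2·2 + 8·1 = 43
D: 15·3 + 8·2 + 1·3 + 2·1 + 8·0 = 66
A: 15·0 + 8·3 + 1·0 + 2·3 + 8·3 = 54
C: 15·1 + 8·1 + 1·2 + 2·0 + 8·2 = 41
D has the highest Borda score (66).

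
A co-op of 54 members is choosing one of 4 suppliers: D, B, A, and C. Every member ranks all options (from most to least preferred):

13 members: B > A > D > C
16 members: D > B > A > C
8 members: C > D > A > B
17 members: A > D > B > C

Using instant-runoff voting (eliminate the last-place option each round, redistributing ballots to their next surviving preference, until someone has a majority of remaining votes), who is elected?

Round 1: D 16, B 13, A 17, C 8. Eliminate C.
Round 2: D 24, B 13, A 17. Eliminate B.
Round 3: D 24, A 30. A has a majority.

A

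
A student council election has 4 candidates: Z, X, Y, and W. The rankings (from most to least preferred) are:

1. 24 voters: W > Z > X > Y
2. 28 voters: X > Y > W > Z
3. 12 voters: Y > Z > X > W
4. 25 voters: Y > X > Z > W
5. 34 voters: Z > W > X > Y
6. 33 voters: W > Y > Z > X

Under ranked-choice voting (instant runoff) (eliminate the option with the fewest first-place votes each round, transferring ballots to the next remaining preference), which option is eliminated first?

X

Round 1: Z 34, X 28, Y 37, W 57. Eliminate X.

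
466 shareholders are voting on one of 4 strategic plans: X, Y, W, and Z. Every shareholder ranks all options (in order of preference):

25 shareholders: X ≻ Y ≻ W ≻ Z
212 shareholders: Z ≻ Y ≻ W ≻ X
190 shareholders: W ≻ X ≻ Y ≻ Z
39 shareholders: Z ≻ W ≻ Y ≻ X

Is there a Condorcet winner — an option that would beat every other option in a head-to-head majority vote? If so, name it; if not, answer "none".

Z vs X: 251–215 for Z.
Z vs Y: 251–215 for Z.
Z vs W: 251–215 for Z.
Z beats every other option head-to-head.

Z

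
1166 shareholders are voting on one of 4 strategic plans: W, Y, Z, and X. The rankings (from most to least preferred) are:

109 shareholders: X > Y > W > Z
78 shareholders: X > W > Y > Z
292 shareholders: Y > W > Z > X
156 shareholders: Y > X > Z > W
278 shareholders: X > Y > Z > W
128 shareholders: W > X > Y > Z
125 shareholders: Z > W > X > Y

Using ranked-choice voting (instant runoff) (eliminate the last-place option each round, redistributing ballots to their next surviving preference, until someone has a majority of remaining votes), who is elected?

Round 1: W 128, Y 448, Z 125, X 465. Eliminate Z.
Round 2: W 253, Y 448, X 465. Eliminate W.
Round 3: Y 448, X 718. X has a majority.

X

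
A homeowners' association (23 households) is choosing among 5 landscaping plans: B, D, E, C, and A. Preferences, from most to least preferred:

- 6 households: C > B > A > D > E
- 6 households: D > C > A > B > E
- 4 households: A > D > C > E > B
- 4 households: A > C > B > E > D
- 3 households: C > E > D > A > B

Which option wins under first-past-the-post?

C

First-place votes: B 0, D 6, E 0, C 9, A 8.
C has the most first-place votes.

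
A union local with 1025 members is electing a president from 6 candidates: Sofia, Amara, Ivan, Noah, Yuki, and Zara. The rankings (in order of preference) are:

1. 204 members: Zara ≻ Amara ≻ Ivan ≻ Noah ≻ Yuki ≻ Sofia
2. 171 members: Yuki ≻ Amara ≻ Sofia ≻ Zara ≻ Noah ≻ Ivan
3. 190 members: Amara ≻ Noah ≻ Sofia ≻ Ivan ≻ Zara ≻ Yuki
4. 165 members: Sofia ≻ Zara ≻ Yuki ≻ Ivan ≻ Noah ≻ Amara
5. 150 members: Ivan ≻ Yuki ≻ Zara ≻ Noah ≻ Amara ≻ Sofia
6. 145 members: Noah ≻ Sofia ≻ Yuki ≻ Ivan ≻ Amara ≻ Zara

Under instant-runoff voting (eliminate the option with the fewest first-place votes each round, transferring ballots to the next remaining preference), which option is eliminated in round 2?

Round 1: Sofia 165, Amara 190, Ivan 150, Noah 145, Yuki 171, Zara 204. Eliminate Noah.
Round 2: Sofia 310, Amara 190, Ivan 150, Yuki 171, Zara 204. Eliminate Ivan.

Ivan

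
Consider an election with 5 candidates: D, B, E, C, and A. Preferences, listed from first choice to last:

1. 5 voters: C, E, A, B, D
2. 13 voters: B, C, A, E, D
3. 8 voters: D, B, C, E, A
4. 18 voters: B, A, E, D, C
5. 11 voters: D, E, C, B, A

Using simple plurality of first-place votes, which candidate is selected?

First-place votes: D 19, B 31, E 0, C 5, A 0.
B has the most first-place votes.

B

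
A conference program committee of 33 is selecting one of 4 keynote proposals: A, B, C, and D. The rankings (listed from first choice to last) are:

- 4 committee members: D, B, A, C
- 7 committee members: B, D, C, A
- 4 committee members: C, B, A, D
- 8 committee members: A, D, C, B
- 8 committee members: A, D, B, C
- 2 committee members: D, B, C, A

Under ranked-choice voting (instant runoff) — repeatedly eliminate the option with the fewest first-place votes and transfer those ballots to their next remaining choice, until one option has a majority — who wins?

B

Round 1: A 16, B 7, C 4, D 6. Eliminate C.
Round 2: A 16, B 11, D 6. Eliminate D.
Round 3: A 16, B 17. B has a majority.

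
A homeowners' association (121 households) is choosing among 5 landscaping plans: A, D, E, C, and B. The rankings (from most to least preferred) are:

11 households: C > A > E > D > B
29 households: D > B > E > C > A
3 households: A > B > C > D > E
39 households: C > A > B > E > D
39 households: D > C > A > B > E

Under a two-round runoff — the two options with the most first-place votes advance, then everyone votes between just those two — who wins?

Round 1 first-place votes: A 3, D 68, E 0, C 50, B 0.
D and C advance.
Runoff: D is preferred to C by 68 voters; C by 53.
D wins the runoff.

D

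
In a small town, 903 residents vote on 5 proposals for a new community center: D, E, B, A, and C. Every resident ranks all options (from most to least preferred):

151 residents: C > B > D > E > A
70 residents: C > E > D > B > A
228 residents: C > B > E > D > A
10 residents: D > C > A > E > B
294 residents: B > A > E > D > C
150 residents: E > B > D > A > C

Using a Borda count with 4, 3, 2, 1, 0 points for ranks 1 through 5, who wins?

D: 151·2 + 70·2 + 228·1 + 10·4 + 294·1 + 150·2 = 1304
E: 151·1 + 70·3 + 228·2 + 10·1 + 294·2 + 150·4 = 2015
B: 151·3 + 70·1 + 228·3 + 10·0 + 294·4 + 150·3 = 2833
A: 151·0 + 70·0 + 228·0 + 10·2 + 294·3 + 150·1 = 1052
C: 151·4 + 70·4 + 228·4 + 10·3 + 294·0 + 150·0 = 1826
B has the highest Borda score (2833).

B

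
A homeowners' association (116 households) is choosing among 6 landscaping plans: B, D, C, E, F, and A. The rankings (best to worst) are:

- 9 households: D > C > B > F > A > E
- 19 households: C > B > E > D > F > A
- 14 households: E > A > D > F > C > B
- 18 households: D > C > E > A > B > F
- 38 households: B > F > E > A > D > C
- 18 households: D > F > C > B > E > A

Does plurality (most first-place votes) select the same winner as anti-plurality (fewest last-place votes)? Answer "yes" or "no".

Plurality — first-place votes: B 38, D 45, C 19, E 14, F 0, A 0. Winner: D.
Anti-plurality — last-place votes: B 14, D 0, C 38, E 9, F 18, A 37. Winner: D.
The two methods agree.

yes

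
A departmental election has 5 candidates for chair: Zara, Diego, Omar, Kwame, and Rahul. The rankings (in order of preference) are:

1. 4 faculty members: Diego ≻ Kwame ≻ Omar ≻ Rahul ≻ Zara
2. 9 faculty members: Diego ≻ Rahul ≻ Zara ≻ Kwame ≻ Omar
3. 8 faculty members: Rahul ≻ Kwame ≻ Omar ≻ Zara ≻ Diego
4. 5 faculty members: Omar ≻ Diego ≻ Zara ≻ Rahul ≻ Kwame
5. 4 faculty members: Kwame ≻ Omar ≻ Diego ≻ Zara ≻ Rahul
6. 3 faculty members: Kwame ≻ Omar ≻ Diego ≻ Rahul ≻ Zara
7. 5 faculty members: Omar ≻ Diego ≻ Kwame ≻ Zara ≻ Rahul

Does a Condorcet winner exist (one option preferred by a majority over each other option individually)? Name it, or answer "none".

Checking pairwise contests:
Diego beats Zara 30–8.
Omar beats Diego 25–13.
Kwame beats Omar 28–10.
Diego beats Kwame 23–15.
Diego beats Rahul 30–8.
Every option loses at least one head-to-head, so there is no Condorcet winner.

none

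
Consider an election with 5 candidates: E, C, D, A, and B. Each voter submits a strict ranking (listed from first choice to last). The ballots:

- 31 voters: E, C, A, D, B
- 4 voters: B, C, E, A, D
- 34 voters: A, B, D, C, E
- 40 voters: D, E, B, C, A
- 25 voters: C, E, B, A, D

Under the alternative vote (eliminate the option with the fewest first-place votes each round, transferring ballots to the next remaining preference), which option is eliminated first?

B

Round 1: E 31, C 25, D 40, A 34, B 4. Eliminate B.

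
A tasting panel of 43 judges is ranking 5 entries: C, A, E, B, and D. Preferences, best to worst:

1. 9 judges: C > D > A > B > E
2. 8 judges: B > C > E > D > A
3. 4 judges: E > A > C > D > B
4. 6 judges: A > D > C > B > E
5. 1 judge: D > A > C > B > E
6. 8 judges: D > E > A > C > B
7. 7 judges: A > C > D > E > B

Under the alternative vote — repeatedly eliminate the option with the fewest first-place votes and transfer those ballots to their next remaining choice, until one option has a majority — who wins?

Round 1: C 9, A 13, E 4, B 8, D 9. Eliminate E.
Round 2: C 9, A 17, B 8, D 9. Eliminate B.
Round 3: C 17, A 17, D 9. Eliminate D.
Round 4: C 17, A 26. A has a majority.

A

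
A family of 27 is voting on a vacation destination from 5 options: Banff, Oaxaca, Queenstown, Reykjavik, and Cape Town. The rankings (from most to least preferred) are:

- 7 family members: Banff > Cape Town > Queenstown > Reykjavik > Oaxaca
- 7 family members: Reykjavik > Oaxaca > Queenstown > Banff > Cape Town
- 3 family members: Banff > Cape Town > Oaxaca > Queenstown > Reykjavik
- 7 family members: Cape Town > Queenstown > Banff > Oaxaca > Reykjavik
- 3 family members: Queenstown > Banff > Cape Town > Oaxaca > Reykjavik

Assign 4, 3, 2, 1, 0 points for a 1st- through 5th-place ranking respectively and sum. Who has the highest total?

Banff

Banff: 7·4 + 7·1 + 3·4 + 7·2 + 3·3 = 70
Oaxaca: 7·0 + 7·3 + 3·2 + 7·1 + 3·1 = 37
Queenstown: 7·2 + 7·2 + 3·1 + 7·3 + 3·4 = 64
Reykjavik: 7·1 + 7·4 + 3·0 + 7·0 + 3·0 = 35
Cape Town: 7·3 + 7·0 + 3·3 + 7·4 + 3·2 = 64
Banff has the highest Borda score (70).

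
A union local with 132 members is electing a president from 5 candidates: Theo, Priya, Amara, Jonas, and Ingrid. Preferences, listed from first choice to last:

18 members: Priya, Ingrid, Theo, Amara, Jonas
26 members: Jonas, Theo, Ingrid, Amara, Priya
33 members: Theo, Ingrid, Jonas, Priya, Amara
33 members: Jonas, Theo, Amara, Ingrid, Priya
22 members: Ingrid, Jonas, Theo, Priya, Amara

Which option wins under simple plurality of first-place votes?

First-place votes: Theo 33, Priya 18, Amara 0, Jonas 59, Ingrid 22.
Jonas has the most first-place votes.

Jonas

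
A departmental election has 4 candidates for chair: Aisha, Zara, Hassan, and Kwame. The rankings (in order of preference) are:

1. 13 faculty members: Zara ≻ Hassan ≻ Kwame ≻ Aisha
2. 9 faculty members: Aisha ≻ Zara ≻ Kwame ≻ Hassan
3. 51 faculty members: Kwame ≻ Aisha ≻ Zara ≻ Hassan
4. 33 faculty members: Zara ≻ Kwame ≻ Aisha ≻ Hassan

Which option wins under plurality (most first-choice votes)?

Kwame

First-place votes: Aisha 9, Zara 46, Hassan 0, Kwame 51.
Kwame has the most first-place votes.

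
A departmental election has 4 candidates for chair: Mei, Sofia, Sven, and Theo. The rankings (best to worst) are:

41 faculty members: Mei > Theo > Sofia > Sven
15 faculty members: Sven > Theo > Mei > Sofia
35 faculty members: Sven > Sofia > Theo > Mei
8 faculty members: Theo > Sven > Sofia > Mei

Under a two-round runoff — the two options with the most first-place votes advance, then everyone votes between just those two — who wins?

Round 1 first-place votes: Mei 41, Sofia 0, Sven 50, Theo 8.
Sven and Mei advance.
Runoff: Sven is preferred to Mei by 58 voters; Mei by 41.
Sven wins the runoff.

Sven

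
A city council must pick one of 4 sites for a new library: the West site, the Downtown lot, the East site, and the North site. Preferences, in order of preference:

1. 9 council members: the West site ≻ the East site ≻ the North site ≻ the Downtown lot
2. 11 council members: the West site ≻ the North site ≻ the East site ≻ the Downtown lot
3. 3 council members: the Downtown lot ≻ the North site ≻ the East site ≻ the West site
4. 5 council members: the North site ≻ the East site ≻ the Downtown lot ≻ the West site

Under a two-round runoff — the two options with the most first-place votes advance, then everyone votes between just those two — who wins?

the West site

Round 1 first-place votes: the West site 20, the Downtown lot 3, the East site 0, the North site 5.
the West site and the North site advance.
Runoff: the West site is preferred to the North site by 20 voters; the North site by 8.
the West site wins the runoff.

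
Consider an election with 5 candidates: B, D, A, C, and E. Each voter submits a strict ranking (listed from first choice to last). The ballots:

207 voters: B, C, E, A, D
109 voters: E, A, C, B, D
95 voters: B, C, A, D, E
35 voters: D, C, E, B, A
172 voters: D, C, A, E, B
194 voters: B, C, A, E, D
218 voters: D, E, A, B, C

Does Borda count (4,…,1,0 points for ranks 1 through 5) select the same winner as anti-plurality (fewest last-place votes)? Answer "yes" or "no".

Borda — scores: B 2346, D 1795, A 1892, C 2327, E 1940. Winner: B.
Anti-plurality — last-place votes: B 172, D 510, A 35, C 218, E 95. Winner: A.
The two methods disagree.

no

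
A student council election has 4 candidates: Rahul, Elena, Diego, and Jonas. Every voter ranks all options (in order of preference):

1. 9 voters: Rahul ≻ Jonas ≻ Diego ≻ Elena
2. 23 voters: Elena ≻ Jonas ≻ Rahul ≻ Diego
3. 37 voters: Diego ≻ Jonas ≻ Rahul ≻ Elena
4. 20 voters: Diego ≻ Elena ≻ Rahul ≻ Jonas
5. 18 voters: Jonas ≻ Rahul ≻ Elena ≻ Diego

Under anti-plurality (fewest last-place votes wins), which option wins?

Last-place votes: Rahul 0, Elena 46, Diego 41, Jonas 20.
Rahul is ranked last by the fewest voters, so Rahul wins.

Rahul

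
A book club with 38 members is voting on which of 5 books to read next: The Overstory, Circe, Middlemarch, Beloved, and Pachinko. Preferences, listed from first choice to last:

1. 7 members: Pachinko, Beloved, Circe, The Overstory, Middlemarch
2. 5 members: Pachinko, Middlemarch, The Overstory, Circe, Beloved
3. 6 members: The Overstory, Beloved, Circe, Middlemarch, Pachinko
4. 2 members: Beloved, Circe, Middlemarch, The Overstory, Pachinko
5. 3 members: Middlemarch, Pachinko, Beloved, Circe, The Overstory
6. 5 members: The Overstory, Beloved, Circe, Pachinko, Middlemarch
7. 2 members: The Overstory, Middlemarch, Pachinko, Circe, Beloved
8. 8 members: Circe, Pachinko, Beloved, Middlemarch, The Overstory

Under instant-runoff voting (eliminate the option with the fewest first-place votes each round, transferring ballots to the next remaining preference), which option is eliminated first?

Round 1: The Overstory 13, Circe 8, Middlemarch 3, Beloved 2, Pachinko 12. Eliminate Beloved.

Beloved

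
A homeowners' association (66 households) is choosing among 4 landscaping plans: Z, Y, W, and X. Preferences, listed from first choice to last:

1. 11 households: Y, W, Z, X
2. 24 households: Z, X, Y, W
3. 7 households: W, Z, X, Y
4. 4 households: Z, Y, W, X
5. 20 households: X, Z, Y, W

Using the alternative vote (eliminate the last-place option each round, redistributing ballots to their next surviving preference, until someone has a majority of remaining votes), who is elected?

Z

Round 1: Z 28, Y 11, W 7, X 20. Eliminate W.
Round 2: Z 35, Y 11, X 20. Z has a majority.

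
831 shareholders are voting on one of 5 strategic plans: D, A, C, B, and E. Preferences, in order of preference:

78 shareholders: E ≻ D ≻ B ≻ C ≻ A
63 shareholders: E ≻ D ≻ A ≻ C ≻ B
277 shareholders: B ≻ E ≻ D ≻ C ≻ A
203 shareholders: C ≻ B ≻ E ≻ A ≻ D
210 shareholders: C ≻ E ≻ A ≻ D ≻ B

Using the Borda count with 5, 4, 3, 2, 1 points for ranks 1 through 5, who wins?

E

D: 78·4 + 63·4 + 277·3 + 203·1 + 210·2 = 2018
A: 78·1 + 63·3 + 277·1 + 203·2 + 210·3 = 1580
C: 78·2 + 63·2 + 277·2 + 203·5 + 210·5 = 2901
B: 78·3 + 63·1 + 277·5 + 203·4 + 210·1 = 2704
E: 78·5 + 63·5 + 277·4 + 203·3 + 210·4 = 3262
E has the highest Borda score (3262).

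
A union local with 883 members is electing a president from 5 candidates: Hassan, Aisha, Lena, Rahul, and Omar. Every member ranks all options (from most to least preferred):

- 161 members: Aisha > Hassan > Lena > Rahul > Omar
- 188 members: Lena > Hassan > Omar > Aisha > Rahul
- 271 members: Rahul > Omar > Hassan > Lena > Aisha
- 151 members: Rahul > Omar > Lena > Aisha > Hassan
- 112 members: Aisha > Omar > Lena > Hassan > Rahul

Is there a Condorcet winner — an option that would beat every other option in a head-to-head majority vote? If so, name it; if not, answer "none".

Checking pairwise contests:
Lena beats Hassan 451–432.
Hassan beats Aisha 459–424.
Omar beats Lena 534–349.
Hassan beats Rahul 461–422.
Rahul beats Omar 583–300.
Every option loses at least one head-to-head, so there is no Condorcet winner.

none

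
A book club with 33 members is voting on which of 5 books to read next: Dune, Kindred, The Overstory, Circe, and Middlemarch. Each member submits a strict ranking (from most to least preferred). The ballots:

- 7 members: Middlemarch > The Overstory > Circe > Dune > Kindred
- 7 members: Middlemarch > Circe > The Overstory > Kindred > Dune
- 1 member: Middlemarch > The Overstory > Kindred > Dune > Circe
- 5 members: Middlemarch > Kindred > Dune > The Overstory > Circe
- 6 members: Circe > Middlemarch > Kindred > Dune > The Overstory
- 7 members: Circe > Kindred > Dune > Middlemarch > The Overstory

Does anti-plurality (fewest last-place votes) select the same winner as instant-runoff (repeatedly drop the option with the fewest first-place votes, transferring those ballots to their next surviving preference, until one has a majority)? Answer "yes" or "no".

Anti-plurality — last-place votes: Dune 7, Kindred 7, The Overstory 13, Circe 6, Middlemarch 0. Winner: Middlemarch.
Instant-runoff — R1 Dune 0, Kindred 0, The Overstory 0, Circe 13, Middlemarch 20 (Middlemarch winner). Winner: Middlemarch.
The two methods agree.

yes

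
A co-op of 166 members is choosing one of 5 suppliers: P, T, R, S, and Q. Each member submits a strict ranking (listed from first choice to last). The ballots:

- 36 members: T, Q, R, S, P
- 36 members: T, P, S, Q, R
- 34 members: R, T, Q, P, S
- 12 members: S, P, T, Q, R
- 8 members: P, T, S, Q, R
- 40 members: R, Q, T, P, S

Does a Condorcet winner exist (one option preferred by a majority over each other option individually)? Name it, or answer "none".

T vs P: 146–20 for T.
T vs R: 92–74 for T.
T vs S: 154–12 for T.
T vs Q: 126–40 for T.
T beats every other option head-to-head.

T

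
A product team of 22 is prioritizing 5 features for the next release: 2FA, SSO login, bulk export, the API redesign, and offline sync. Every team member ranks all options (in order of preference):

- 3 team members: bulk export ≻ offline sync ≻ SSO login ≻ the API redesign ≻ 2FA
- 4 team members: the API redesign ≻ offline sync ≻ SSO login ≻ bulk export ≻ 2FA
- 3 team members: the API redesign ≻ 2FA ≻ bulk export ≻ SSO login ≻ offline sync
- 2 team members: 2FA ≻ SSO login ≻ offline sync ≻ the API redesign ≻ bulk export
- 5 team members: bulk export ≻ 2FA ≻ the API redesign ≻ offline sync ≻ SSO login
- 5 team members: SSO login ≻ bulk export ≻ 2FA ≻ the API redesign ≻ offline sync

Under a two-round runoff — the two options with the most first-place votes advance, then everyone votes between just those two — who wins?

Round 1 first-place votes: 2FA 2, SSO login 5, bulk export 8, the API redesign 7, offline sync 0.
bulk export and the API redesign advance.
Runoff: bulk export is preferred to the API redesign by 13 voters; the API redesign by 9.
bulk export wins the runoff.

bulk export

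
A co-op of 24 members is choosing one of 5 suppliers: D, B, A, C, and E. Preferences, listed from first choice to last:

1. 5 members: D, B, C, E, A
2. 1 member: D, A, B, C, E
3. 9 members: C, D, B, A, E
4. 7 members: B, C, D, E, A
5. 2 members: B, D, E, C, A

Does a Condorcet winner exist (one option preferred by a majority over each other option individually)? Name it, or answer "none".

Checking pairwise contests:
C beats D 16–8.
D beats B 15–9.
D beats A 24–0.
B beats C 15–9.
D beats E 24–0.
Every option loses at least one head-to-head, so there is no Condorcet winner.

none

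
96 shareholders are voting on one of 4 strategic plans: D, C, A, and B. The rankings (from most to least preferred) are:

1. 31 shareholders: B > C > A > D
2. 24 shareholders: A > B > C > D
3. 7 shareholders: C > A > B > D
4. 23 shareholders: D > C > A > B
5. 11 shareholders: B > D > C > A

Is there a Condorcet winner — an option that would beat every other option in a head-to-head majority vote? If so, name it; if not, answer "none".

none

Checking pairwise contests:
C beats D 62–34.
B beats C 66–30.
C beats A 72–24.
A beats B 54–42.
Every option loses at least one head-to-head, so there is no Condorcet winner.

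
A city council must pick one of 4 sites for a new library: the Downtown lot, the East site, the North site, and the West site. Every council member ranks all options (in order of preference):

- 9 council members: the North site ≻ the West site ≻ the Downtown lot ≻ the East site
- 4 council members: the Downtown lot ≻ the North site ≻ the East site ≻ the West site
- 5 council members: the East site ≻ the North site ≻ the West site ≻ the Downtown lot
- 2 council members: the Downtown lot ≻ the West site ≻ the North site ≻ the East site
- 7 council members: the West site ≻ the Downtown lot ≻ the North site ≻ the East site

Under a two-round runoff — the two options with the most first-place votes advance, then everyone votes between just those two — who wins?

the North site

Round 1 first-place votes: the Downtown lot 6, the East site 5, the North site 9, the West site 7.
the North site and the West site advance.
Runoff: the North site is preferred to the West site by 18 voters; the West site by 9.
the North site wins the runoff.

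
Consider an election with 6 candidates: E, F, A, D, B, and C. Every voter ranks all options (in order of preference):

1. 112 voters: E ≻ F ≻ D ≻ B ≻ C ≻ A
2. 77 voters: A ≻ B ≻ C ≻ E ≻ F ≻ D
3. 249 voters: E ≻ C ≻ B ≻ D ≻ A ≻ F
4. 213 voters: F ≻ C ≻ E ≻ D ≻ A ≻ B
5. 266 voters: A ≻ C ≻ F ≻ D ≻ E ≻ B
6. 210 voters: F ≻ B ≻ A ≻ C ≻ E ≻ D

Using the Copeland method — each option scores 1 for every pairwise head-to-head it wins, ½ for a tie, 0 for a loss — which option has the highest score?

C

E: beats A, D, and B; loses to F and C → score 3.
F: beats E, D, and B; loses to A and C → score 3.
A: beats F; loses to E, D, B, and C → score 1.
D: beats A and B; loses to E, F, and C → score 2.
B: beats A; loses to E, F, D, and C → score 1.
C: beats E, F, A, D, and B → score 5.
C has the best pairwise record.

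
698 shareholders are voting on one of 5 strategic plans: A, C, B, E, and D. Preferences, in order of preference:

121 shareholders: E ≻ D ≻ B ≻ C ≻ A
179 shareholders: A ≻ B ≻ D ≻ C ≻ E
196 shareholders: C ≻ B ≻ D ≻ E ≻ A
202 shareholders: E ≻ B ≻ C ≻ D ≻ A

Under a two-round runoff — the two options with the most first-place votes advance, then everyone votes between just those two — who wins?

C

Round 1 first-place votes: A 179, C 196, B 0, E 323, D 0.
E and C advance.
Runoff: E is preferred to C by 323 voters; C by 375.
C wins the runoff.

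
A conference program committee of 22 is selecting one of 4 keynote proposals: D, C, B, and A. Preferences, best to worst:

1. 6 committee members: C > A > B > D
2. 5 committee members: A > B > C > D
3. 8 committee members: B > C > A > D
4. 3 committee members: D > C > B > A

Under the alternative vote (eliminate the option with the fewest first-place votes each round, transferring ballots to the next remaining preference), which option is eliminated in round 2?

Round 1: D 3, C 6, B 8, A 5. Eliminate D.
Round 2: C 9, B 8, A 5. Eliminate A.

A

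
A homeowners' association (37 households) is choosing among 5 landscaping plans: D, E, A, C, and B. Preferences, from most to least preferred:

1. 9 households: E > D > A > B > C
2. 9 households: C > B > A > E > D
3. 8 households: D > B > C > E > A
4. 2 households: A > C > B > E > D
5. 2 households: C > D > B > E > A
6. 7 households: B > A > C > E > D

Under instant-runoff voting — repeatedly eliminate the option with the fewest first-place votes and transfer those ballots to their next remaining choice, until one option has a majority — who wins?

C

Round 1: D 8, E 9, A 2, C 11, B 7. Eliminate A.
Round 2: D 8, E 9, C 13, B 7. Eliminate B.
Round 3: D 8, E 9, C 20. C has a majority.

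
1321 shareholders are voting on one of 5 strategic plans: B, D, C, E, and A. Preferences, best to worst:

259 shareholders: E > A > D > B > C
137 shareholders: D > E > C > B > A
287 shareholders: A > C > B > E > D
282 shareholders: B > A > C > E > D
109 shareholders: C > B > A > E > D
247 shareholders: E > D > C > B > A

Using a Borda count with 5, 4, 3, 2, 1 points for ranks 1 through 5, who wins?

B: 259·2 + 137·2 + 287·3 + 282·5 + 109·4 + 247·2 = 3993
D: 259·3 + 137·5 + 287·1 + 282·1 + 109·1 + 247·4 = 3128
C: 259·1 + 137·3 + 287·4 + 282·3 + 109·5 + 247·3 = 3950
E: 259·5 + 137·4 + 287·2 + 282·2 + 109·2 + 247·5 = 4434
A: 259·4 + 137·1 + 287·5 + 282·4 + 109·3 + 247·1 = 4310
E has the highest Borda score (4434).

E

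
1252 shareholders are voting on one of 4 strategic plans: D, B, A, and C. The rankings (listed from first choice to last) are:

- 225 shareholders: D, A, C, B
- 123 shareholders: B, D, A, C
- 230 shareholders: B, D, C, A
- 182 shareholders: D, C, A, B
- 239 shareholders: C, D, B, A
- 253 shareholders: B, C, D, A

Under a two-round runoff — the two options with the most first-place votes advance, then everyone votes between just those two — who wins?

Round 1 first-place votes: D 407, B 606, A 0, C 239.
B and D advance.
Runoff: B is preferred to D by 606 voters; D by 646.
D wins the runoff.

D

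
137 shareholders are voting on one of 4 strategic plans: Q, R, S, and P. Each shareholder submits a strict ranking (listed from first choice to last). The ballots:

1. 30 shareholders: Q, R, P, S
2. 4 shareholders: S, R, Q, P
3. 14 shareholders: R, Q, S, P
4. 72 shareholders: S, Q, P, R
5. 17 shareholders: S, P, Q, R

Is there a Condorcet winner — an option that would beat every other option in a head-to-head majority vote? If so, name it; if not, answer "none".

S vs Q: 93–44 for S.
S vs R: 93–44 for S.
S vs P: 107–30 for S.
S beats every other option head-to-head.

S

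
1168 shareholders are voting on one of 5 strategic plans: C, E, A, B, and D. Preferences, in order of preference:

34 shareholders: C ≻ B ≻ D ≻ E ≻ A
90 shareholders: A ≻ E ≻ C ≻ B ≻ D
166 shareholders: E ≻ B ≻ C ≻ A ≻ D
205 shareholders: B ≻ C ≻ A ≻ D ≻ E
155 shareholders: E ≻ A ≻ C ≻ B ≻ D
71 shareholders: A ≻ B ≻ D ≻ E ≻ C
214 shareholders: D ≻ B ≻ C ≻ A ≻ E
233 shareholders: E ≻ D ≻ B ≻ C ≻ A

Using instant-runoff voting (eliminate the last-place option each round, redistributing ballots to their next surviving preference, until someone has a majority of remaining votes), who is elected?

E

Round 1: C 34, E 554, A 161, B 205, D 214. Eliminate C.
Round 2: E 554, A 161, B 239, D 214. Eliminate A.
Round 3: E 644, B 310, D 214. E has a majority.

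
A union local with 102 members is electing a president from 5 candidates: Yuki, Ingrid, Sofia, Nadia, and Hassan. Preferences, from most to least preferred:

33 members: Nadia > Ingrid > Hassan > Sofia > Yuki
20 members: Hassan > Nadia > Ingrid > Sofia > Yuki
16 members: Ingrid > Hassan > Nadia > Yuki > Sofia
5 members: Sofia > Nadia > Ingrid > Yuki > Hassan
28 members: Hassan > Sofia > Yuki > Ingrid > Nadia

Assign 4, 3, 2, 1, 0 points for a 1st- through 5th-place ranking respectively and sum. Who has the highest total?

Hassan

Yuki: 33·0 + 20·0 + 16·1 + 5·1 + 28·2 = 77
Ingrid: 33·3 + 20·2 + 16·4 + 5·2 + 28·1 = 241
Sofia: 33·1 + 20·1 + 16·0 + 5·4 + 28·3 = 157
Nadia: 33·4 + 20·3 + 16·2 + 5·3 + 28·0 = 239
Hassan: 33·2 + 20·4 + 16·3 + 5·0 + 28·4 = 306
Hassan has the highest Borda score (306).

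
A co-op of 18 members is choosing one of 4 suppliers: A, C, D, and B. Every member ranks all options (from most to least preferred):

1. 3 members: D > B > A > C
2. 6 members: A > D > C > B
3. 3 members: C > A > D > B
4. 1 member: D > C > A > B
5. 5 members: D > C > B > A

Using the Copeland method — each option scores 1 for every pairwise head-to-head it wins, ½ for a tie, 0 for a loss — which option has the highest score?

D

A: beats B; ties C and D → score 2.
C: beats B; ties A; loses to D → score 1.5.
D: beats C and B; ties A → score 2.5.
B: loses to A, C, and D → score 0.
D has the best pairwise record.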